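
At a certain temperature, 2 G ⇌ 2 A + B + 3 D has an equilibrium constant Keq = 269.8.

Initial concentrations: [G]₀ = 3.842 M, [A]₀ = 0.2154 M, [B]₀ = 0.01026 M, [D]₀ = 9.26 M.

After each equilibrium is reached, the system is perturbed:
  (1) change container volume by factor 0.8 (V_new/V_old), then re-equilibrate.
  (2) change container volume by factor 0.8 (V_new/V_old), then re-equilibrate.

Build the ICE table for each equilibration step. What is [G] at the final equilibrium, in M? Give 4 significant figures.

[G]_eq = 4.805 M

Q₀ = 0.02561 vs Keq = 269.8 ⇒ Q<K, forward
Step 1:
                  G         A         B         D
  Initial     3.842    0.2154   0.01026      9.26
  Change     -1.239     1.239    0.6193     1.858
  Equil       2.603     1.454    0.6295     11.12
  solve Keq expr → x = 0.6193; check Q = 269.8
Then change container volume by factor 0.8 (V_new/V_old).
Step 2:
                  G         A         B         D
  Initial     3.254     1.817    0.7869      13.9
  Change      0.315    -0.315   -0.1575   -0.4725
  Equil       3.569     1.502    0.6294     13.42
  solve Keq expr → x = -0.1575; check Q = 269.8
Then change container volume by factor 0.8 (V_new/V_old).
Step 3:
                  G         A         B         D
  Initial     4.462     1.878    0.7868     16.78
  Change     0.3436   -0.3436   -0.1718   -0.5155
  Equil       4.805     1.534    0.6149     16.27
  solve Keq expr → x = -0.1718; check Q = 269.8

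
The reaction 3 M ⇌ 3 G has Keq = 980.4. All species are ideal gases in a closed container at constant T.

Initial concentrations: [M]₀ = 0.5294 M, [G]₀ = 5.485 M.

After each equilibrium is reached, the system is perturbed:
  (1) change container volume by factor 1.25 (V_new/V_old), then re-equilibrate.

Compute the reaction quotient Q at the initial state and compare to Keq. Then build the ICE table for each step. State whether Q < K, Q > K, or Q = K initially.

Q₀ = 1112 vs Keq = 980.4 ⇒ Q>K, reverse
Step 1:
                  M         G
  init       0.5294     5.485
  Δ         0.02065  -0.02065
  eq         0.5501     5.464
  solve Keq expr → x = -0.006884; check Q = 980.4
Then change container volume by factor 1.25 (V_new/V_old).
Step 2:
                  M         G
  init         0.44     4.371
  Δ               0         0
  eq           0.44     4.371
  solve Keq expr → x = 0; check Q = 980.4

Q₀ = 1112; Q > K (proceeds reverse)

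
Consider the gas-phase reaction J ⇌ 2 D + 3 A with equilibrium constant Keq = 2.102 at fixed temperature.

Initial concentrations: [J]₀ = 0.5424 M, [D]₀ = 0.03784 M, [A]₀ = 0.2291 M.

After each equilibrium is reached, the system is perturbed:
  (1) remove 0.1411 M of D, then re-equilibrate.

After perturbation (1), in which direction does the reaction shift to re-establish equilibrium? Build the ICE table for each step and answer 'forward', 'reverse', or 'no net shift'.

Q₀ = 3.1744e-05 vs Keq = 2.102 ⇒ Q<K, forward
Step 1:
                    J           D           A
  I            0.5424     0.03784      0.2291
  C           -0.2925      0.5849      0.8774
  E            0.2499      0.6228       1.106
  solve Keq expr → x = 0.2925; check Q = 2.102
Then remove 0.1411 M of D.
Step 2:
                    J           D           A
  I            0.2499      0.4817       1.106
  C          -0.02572     0.05145     0.07717
  E            0.2242      0.5331       1.184
  solve Keq expr → x = 0.02572; check Q = 2.102

Direction: forward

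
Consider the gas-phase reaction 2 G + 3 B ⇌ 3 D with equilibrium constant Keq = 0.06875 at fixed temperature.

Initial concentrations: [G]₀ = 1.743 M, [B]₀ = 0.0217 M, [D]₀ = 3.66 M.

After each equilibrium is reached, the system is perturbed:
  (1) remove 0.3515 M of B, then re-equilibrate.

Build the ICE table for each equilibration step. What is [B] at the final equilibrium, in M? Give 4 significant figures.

Q₀ = 1.5793e+06 vs Keq = 0.06875 ⇒ Q>K, reverse
Step 1:
                    G           B           D
  init          1.743      0.0217        3.66
  Δ             1.304       1.957      -1.957
  eq            3.047       1.978       1.703
  solve Keq expr → x = -0.6522; check Q = 0.06875
Then remove 0.3515 M of B.
Step 2:
                    G           B           D
  init          3.047       1.627       1.703
  Δ           0.09689      0.1453     -0.1453
  eq            3.144       1.772       1.558
  solve Keq expr → x = -0.04845; check Q = 0.06875

[B]_eq = 1.772 M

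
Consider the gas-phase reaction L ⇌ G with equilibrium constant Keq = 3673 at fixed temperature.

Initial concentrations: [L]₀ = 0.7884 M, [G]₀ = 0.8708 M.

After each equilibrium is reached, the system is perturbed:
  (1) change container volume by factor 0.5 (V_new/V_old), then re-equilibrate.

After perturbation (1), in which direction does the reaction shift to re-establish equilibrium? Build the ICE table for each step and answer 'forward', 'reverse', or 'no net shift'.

Q₀ = 1.105 vs Keq = 3673 ⇒ Q<K, forward
Step 1:
                  L         G
  Initial    0.7884    0.8708
  Change    -0.7879    0.7879
  Equil   4.5161e-04     1.659
  solve Keq expr → x = 0.7879; check Q = 3673
Then change container volume by factor 0.5 (V_new/V_old).
Step 2:
                  L         G
  Initial 9.0321e-04     3.317
  Change          0         0
  Equil   9.0321e-04     3.317
  solve Keq expr → x = 0; check Q = 3673

Direction: no net shift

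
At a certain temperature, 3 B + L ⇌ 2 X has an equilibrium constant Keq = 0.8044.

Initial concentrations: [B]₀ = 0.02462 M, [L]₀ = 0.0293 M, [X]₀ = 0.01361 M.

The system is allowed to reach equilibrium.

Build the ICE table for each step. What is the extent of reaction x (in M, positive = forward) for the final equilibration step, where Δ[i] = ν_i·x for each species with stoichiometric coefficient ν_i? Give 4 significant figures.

Q₀ = 423.6 vs Keq = 0.8044 ⇒ Q>K, reverse
Step 1:
                  B         L         X
  I         0.02462    0.0293   0.01361
  C         0.01818  0.006058  -0.01212
  E          0.0428   0.03536  0.001493
  solve Keq expr → x = -0.006058; check Q = 0.8044

x = -0.006058 M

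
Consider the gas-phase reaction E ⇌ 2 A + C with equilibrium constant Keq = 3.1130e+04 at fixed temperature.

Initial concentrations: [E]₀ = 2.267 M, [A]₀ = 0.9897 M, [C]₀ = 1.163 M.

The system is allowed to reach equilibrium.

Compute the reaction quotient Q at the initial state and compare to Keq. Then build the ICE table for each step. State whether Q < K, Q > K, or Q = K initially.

Q₀ = 0.5025; Q < K (proceeds forward)

Q₀ = 0.5025 vs Keq = 3.1130e+04 ⇒ Q<K, forward
Step 1:
                  E         A         C
  I           2.267    0.9897     1.163
  C          -2.264     4.527     2.264
  E         0.00335     5.517     3.427
  solve Keq expr → x = 2.264; check Q = 3.1130e+04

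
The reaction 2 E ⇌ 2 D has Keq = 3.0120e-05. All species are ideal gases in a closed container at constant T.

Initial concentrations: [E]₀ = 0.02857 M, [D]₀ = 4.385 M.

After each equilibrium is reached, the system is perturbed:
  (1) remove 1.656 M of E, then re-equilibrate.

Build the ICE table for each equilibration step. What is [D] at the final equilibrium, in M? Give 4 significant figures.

Q₀ = 2.3557e+04 vs Keq = 3.0120e-05 ⇒ Q>K, reverse
Step 1:
                   E          D
  init       0.02857      4.385
  Δ            4.361     -4.361
  eq           4.389    0.02409
  solve Keq expr → x = -2.18; check Q = 3.0120e-05
Then remove 1.656 M of E.
Step 2:
                   E          D
  init         2.733    0.02409
  Δ         0.009039  -0.009039
  eq           2.743    0.01505
  solve Keq expr → x = -0.004519; check Q = 3.0120e-05

[D]_eq = 0.01505 M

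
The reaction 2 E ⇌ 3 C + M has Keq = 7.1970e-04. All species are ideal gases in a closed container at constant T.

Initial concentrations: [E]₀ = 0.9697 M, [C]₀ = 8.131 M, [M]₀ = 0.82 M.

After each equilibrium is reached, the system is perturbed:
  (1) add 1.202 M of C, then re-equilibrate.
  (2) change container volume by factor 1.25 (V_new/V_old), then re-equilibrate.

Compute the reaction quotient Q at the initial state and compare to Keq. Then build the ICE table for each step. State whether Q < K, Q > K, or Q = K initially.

Q₀ = 468.8 vs Keq = 7.1970e-04 ⇒ Q>K, reverse
Step 1:
                    E           C           M
  init         0.9697       8.131        0.82
  Δ              1.64       -2.46       -0.82
  eq             2.61       5.671  2.6873e-05
  solve Keq expr → x = -0.82; check Q = 7.1970e-04
Then add 1.202 M of C.
Step 2:
                    E           C           M
  init           2.61       6.873  2.6873e-05
  Δ        2.3553e-05 -3.5330e-05 -1.1777e-05
  eq             2.61       6.873  1.5096e-05
  solve Keq expr → x = -1.1777e-05; check Q = 7.1970e-04
Then change container volume by factor 1.25 (V_new/V_old).
Step 3:
                    E           C           M
  init          2.088       5.498  1.2077e-05
  Δ       -1.3586e-05  2.0379e-05  6.7929e-06
  eq            2.088       5.498  1.8870e-05
  solve Keq expr → x = 6.7929e-06; check Q = 7.1970e-04

Q₀ = 468.8; Q > K (proceeds reverse)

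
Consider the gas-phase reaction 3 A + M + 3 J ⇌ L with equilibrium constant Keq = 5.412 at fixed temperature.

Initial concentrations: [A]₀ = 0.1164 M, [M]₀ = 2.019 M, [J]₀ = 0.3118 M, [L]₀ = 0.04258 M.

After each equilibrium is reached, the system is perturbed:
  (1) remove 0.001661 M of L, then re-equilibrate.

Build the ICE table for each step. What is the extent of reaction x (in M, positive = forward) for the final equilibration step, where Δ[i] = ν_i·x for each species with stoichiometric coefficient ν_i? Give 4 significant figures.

Q₀ = 441.1 vs Keq = 5.412 ⇒ Q>K, reverse
Step 1:
                    A           M           J           L
  init         0.1164       2.019      0.3118     0.04258
  Δ            0.1027     0.03425      0.1027    -0.03425
  eq           0.2191       2.053      0.4145    0.008331
  solve Keq expr → x = -0.03425; check Q = 5.412
Then remove 0.001661 M of L.
Step 2:
                    A           M           J           L
  init         0.2191       2.053      0.4145     0.00667
  Δ         -0.003295   -0.001098   -0.003295    0.001098
  eq           0.2159       2.052      0.4113    0.007769
  solve Keq expr → x = 0.001098; check Q = 5.412

x = 0.001098 M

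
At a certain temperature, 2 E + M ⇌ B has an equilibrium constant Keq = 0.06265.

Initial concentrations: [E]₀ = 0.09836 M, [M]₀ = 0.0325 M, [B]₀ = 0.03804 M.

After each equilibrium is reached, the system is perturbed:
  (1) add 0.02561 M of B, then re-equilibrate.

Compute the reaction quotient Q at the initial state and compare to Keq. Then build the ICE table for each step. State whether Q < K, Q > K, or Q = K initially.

Q₀ = 121 vs Keq = 0.06265 ⇒ Q>K, reverse
Step 1:
                   E          M          B
  init       0.09836     0.0325    0.03804
  Δ          0.07581    0.03791   -0.03791
  eq          0.1742    0.07041 1.3381e-04
  solve Keq expr → x = -0.03791; check Q = 0.06265
Then add 0.02561 M of B.
Step 2:
                   E          M          B
  init        0.1742    0.07041    0.02574
  Δ          0.05088    0.02544   -0.02544
  eq          0.2251    0.09585 3.0413e-04
  solve Keq expr → x = -0.02544; check Q = 0.06265

Q₀ = 121; Q > K (proceeds reverse)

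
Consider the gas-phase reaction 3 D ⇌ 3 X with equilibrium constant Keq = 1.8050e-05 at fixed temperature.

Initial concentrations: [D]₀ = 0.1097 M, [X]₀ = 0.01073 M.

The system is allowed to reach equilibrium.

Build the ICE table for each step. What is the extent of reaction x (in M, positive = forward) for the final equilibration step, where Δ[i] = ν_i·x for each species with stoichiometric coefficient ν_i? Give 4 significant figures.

Q₀ = 9.3579e-04 vs Keq = 1.8050e-05 ⇒ Q>K, reverse
Step 1:
                    D           X
  I            0.1097     0.01073
  C          0.007652   -0.007652
  E            0.1174    0.003078
  solve Keq expr → x = -0.002551; check Q = 1.8050e-05

x = -0.002551 M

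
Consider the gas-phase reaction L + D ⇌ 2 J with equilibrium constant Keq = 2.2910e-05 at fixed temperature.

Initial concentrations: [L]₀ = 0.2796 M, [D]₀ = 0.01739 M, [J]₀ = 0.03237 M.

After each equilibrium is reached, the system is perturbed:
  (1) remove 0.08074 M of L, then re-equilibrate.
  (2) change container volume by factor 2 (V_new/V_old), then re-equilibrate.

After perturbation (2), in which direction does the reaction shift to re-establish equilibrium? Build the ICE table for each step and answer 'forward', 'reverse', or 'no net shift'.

Direction: no net shift

Q₀ = 0.2155 vs Keq = 2.2910e-05 ⇒ Q>K, reverse
Step 1:
                  L         D         J
  Initial    0.2796   0.01739   0.03237
  Change    0.01595   0.01595  -0.03189
  Equil      0.2955   0.03334 4.7511e-04
  solve Keq expr → x = -0.01595; check Q = 2.2910e-05
Then remove 0.08074 M of L.
Step 2:
                  L         D         J
  Initial    0.2148   0.03334 4.7511e-04
  Change  3.4909e-05 3.4909e-05 -6.9818e-05
  Equil      0.2148   0.03337 4.0529e-04
  solve Keq expr → x = -3.4909e-05; check Q = 2.2910e-05
Then change container volume by factor 2 (V_new/V_old).
Step 3:
                  L         D         J
  Initial    0.1074   0.01669 2.0265e-04
  Change          0         0         0
  Equil      0.1074   0.01669 2.0265e-04
  solve Keq expr → x = 0; check Q = 2.2910e-05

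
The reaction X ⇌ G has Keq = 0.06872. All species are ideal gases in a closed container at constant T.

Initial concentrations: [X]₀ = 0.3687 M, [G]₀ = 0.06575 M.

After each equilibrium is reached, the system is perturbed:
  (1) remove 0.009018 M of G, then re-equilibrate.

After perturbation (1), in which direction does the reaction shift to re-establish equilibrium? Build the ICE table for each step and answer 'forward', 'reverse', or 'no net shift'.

Direction: forward

Q₀ = 0.1783 vs Keq = 0.06872 ⇒ Q>K, reverse
Step 1:
                   X          G
  I           0.3687    0.06575
  C          0.03781   -0.03781
  E           0.4065    0.02794
  solve Keq expr → x = -0.03781; check Q = 0.06872
Then remove 0.009018 M of G.
Step 2:
                   X          G
  I           0.4065    0.01892
  C        -0.008438   0.008438
  E           0.3981    0.02736
  solve Keq expr → x = 0.008438; check Q = 0.06872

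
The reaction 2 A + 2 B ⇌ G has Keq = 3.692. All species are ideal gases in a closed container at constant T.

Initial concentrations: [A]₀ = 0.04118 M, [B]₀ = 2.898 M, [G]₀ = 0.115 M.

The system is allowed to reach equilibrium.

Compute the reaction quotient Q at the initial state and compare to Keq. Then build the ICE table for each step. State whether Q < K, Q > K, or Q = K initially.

Q₀ = 8.075; Q > K (proceeds reverse)

Q₀ = 8.075 vs Keq = 3.692 ⇒ Q>K, reverse
Step 1:
                    A           B           G
  I           0.04118       2.898       0.115
  C           0.01707     0.01707   -0.008537
  E           0.05825       2.915      0.1065
  solve Keq expr → x = -0.008537; check Q = 3.692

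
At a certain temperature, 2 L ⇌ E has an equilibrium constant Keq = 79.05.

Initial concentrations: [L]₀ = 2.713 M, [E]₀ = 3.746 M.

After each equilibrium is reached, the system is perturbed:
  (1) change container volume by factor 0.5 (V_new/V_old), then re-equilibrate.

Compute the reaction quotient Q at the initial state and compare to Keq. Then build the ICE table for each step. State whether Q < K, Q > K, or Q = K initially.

Q₀ = 0.5089 vs Keq = 79.05 ⇒ Q<K, forward
Step 1:
                   L          E
  Initial      2.713      3.746
  Change      -2.462      1.231
  Equil       0.2509      4.977
  solve Keq expr → x = 1.231; check Q = 79.05
Then change container volume by factor 0.5 (V_new/V_old).
Step 2:
                   L          E
  Initial     0.5018      9.954
  Change     -0.1457    0.07284
  Equil       0.3561      10.03
  solve Keq expr → x = 0.07284; check Q = 79.05

Q₀ = 0.5089; Q < K (proceeds forward)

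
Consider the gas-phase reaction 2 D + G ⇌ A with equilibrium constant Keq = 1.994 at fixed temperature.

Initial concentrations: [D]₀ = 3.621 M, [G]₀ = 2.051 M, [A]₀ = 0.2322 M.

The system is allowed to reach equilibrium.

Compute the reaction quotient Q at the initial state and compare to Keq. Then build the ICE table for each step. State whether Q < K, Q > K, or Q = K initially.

Q₀ = 0.008635; Q < K (proceeds forward)

Q₀ = 0.008635 vs Keq = 1.994 ⇒ Q<K, forward
Step 1:
                   D          G          A
  I            3.621      2.051     0.2322
  C           -2.606     -1.303      1.303
  E            1.015     0.7478      1.535
  solve Keq expr → x = 1.303; check Q = 1.994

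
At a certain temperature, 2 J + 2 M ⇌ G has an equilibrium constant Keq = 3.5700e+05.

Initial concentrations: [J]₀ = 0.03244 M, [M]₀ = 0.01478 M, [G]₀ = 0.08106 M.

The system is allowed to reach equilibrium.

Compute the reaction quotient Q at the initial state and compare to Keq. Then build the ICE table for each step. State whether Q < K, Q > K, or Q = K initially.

Q₀ = 3.5261e+05 vs Keq = 3.5700e+05 ⇒ Q<K, forward
Step 1:
                    J           M           G
  init        0.03244     0.01478     0.08106
  Δ       -6.0793e-05 -6.0793e-05  3.0397e-05
  eq          0.03238     0.01472     0.08109
  solve Keq expr → x = 3.0397e-05; check Q = 3.5700e+05

Q₀ = 3.5261e+05; Q < K (proceeds forward)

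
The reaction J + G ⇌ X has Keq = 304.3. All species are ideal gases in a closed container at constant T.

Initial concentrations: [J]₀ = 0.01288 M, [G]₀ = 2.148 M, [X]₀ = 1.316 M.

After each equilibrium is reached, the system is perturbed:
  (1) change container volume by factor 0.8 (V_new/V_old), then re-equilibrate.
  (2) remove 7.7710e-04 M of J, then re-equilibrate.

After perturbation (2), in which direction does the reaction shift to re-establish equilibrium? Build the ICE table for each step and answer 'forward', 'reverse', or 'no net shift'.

Q₀ = 47.57 vs Keq = 304.3 ⇒ Q<K, forward
Step 1:
                  J         G         X
  init      0.01288     2.148     1.316
  Δ        -0.01084  -0.01084   0.01084
  eq        0.00204     2.137     1.327
  solve Keq expr → x = 0.01084; check Q = 304.3
Then change container volume by factor 0.8 (V_new/V_old).
Step 2:
                  J         G         X
  init      0.00255     2.671     1.659
  Δ       -5.0904e-04 -5.0904e-04 5.0904e-04
  eq       0.002041     2.671     1.659
  solve Keq expr → x = 5.0904e-04; check Q = 304.3
Then remove 7.7710e-04 M of J.
Step 3:
                  J         G         X
  init     0.001264     2.671     1.659
  Δ       7.7555e-04 7.7555e-04 -7.7555e-04
  eq        0.00204     2.672     1.658
  solve Keq expr → x = -7.7555e-04; check Q = 304.3

Direction: reverse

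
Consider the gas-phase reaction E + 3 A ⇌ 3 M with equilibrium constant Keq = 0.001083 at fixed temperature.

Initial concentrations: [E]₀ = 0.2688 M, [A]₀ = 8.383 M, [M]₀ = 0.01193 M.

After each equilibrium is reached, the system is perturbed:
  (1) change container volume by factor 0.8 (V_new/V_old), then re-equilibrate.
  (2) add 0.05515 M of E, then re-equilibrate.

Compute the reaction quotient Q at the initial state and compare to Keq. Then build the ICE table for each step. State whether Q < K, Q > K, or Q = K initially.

Q₀ = 1.0722e-08 vs Keq = 0.001083 ⇒ Q<K, forward
Step 1:
                    E           A           M
  I            0.2688       8.383     0.01193
  C           -0.1355     -0.4065      0.4065
  E            0.1333       7.976      0.4184
  solve Keq expr → x = 0.1355; check Q = 0.001083
Then change container volume by factor 0.8 (V_new/V_old).
Step 2:
                    E           A           M
  I            0.1666       9.971       0.523
  C         -0.009359    -0.02808     0.02808
  E            0.1573       9.943      0.5511
  solve Keq expr → x = 0.009359; check Q = 0.001083
Then add 0.05515 M of E.
Step 3:
                    E           A           M
  I            0.2124       9.943      0.5511
  C          -0.01397    -0.04191     0.04191
  E            0.1984       9.901       0.593
  solve Keq expr → x = 0.01397; check Q = 0.001083

Q₀ = 1.0722e-08; Q < K (proceeds forward)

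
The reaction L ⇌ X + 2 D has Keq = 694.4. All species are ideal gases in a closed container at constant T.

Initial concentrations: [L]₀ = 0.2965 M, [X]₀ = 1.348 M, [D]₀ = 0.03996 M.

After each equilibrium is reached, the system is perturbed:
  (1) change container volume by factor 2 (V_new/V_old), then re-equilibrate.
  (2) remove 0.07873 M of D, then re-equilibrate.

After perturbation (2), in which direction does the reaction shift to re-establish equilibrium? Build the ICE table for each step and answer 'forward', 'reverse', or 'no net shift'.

Direction: forward

Q₀ = 0.00726 vs Keq = 694.4 ⇒ Q<K, forward
Step 1:
                    L           X           D
  I            0.2965       1.348     0.03996
  C           -0.2956      0.2956      0.5911
  E        9.4262e-04       1.644      0.6311
  solve Keq expr → x = 0.2956; check Q = 694.4
Then change container volume by factor 2 (V_new/V_old).
Step 2:
                    L           X           D
  I        4.7131e-04      0.8218      0.3155
  C       -3.5290e-04  3.5290e-04  7.0581e-04
  E        1.1841e-04      0.8221      0.3162
  solve Keq expr → x = 3.5290e-04; check Q = 694.4
Then remove 0.07873 M of D.
Step 3:
                    L           X           D
  I        1.1841e-04      0.8221      0.2375
  C       -5.1555e-05  5.1555e-05  1.0311e-04
  E        6.6852e-05      0.8222      0.2376
  solve Keq expr → x = 5.1555e-05; check Q = 694.4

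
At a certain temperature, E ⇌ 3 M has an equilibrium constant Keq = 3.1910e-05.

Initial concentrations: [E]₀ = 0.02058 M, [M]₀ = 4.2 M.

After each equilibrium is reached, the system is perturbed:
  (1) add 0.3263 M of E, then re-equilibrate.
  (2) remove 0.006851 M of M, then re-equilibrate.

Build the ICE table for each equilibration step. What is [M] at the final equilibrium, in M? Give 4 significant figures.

Q₀ = 3600 vs Keq = 3.1910e-05 ⇒ Q>K, reverse
Step 1:
                  E         M
  init      0.02058       4.2
  Δ           1.388    -4.164
  eq          1.409   0.03556
  solve Keq expr → x = -1.388; check Q = 3.1910e-05
Then add 0.3263 M of E.
Step 2:
                  E         M
  init        1.735   0.03556
  Δ       -8.5025e-04  0.002551
  eq          1.734   0.03811
  solve Keq expr → x = 8.5025e-04; check Q = 3.1910e-05
Then remove 0.006851 M of M.
Step 3:
                  E         M
  init        1.734   0.03126
  Δ       -0.002278  0.006834
  eq          1.732   0.03809
  solve Keq expr → x = 0.002278; check Q = 3.1910e-05

[M]_eq = 0.03809 M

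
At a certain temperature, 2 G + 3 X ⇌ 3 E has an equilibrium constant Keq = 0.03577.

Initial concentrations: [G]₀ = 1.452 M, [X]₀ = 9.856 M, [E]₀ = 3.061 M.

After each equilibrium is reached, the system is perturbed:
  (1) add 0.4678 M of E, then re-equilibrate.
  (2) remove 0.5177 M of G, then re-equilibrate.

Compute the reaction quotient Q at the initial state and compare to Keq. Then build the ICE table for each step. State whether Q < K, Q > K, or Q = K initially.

Q₀ = 0.01421 vs Keq = 0.03577 ⇒ Q<K, forward
Step 1:
                   G          X          E
  init         1.452      9.856      3.061
  Δ          -0.2738    -0.4107     0.4107
  eq           1.178      9.445      3.472
  solve Keq expr → x = 0.1369; check Q = 0.03577
Then add 0.4678 M of E.
Step 2:
                   G          X          E
  init         1.178      9.445      3.939
  Δ           0.1164     0.1745    -0.1745
  eq           1.295       9.62      3.765
  solve Keq expr → x = -0.05818; check Q = 0.03577
Then remove 0.5177 M of G.
Step 3:
                   G          X          E
  init        0.7769       9.62      3.765
  Δ           0.2591     0.3886    -0.3886
  eq           1.036      10.01      3.376
  solve Keq expr → x = -0.1295; check Q = 0.03577

Q₀ = 0.01421; Q < K (proceeds forward)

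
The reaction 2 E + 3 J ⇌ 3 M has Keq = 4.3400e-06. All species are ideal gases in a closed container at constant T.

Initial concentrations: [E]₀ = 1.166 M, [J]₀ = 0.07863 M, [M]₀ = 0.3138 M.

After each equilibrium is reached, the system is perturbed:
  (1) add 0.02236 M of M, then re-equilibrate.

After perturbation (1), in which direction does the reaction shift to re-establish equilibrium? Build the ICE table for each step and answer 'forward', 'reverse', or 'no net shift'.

Direction: reverse

Q₀ = 46.75 vs Keq = 4.3400e-06 ⇒ Q>K, reverse
Step 1:
                  E         J         M
  I           1.166   0.07863    0.3138
  C           0.204    0.3061   -0.3061
  E            1.37    0.3847   0.00774
  solve Keq expr → x = -0.102; check Q = 4.3400e-06
Then add 0.02236 M of M.
Step 2:
                  E         J         M
  I            1.37    0.3847    0.0301
  C         0.01457   0.02186  -0.02186
  E           1.385    0.4066  0.008238
  solve Keq expr → x = -0.007287; check Q = 4.3400e-06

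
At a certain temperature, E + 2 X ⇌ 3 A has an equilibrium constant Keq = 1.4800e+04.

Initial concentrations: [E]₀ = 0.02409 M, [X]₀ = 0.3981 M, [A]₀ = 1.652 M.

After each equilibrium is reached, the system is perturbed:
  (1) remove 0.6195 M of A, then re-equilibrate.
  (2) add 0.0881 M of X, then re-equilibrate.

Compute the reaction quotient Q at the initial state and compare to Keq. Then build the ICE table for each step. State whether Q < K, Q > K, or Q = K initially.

Q₀ = 1181 vs Keq = 1.4800e+04 ⇒ Q<K, forward
Step 1:
                  E         X         A
  init      0.02409    0.3981     1.652
  Δ        -0.02139  -0.04277   0.06416
  eq       0.002705    0.3553     1.716
  solve Keq expr → x = 0.02139; check Q = 1.4800e+04
Then remove 0.6195 M of A.
Step 2:
                  E         X         A
  init     0.002705    0.3553     1.097
  Δ       -0.001971 -0.003943  0.005914
  eq      7.3347e-04    0.3514     1.103
  solve Keq expr → x = 0.001971; check Q = 1.4800e+04
Then add 0.0881 M of X.
Step 3:
                  E         X         A
  init    7.3347e-04    0.4395     1.103
  Δ       -2.6246e-04 -5.2492e-04 7.8739e-04
  eq      4.7101e-04     0.439     1.103
  solve Keq expr → x = 2.6246e-04; check Q = 1.4800e+04

Q₀ = 1181; Q < K (proceeds forward)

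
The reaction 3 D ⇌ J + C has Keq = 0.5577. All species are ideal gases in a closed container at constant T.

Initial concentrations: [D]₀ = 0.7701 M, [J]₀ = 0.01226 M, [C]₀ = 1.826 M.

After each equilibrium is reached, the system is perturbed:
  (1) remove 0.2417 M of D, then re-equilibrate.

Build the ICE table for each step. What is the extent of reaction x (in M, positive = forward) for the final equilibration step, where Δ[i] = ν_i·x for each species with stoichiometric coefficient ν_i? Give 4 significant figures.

x = -0.03497 M

Q₀ = 0.04902 vs Keq = 0.5577 ⇒ Q<K, forward
Step 1:
                    D           J           C
  init         0.7701     0.01226       1.826
  Δ           -0.1627     0.05422     0.05422
  eq           0.6074     0.06648        1.88
  solve Keq expr → x = 0.05422; check Q = 0.5577
Then remove 0.2417 M of D.
Step 2:
                    D           J           C
  init         0.3657     0.06648        1.88
  Δ            0.1049    -0.03497    -0.03497
  eq           0.4707     0.03151       1.845
  solve Keq expr → x = -0.03497; check Q = 0.5577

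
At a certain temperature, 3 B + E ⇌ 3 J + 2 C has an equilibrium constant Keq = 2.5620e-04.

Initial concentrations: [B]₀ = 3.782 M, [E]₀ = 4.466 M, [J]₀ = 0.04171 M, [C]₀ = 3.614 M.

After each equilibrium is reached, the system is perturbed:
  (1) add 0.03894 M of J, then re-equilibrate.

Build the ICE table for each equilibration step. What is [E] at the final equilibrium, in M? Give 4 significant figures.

[E]_eq = 4.439 M

Q₀ = 3.9230e-06 vs Keq = 2.5620e-04 ⇒ Q<K, forward
Step 1:
                   B          E          J          C
  Initial      3.782      4.466    0.04171      3.614
  Change     -0.1182    -0.0394     0.1182    0.07881
  Equil        3.664      4.427     0.1599      3.693
  solve Keq expr → x = 0.0394; check Q = 2.5620e-04
Then add 0.03894 M of J.
Step 2:
                   B          E          J          C
  Initial      3.664      4.427     0.1989      3.693
  Change     0.03649    0.01216   -0.03649   -0.02432
  Equil          3.7      4.439     0.1624      3.668
  solve Keq expr → x = -0.01216; check Q = 2.5620e-04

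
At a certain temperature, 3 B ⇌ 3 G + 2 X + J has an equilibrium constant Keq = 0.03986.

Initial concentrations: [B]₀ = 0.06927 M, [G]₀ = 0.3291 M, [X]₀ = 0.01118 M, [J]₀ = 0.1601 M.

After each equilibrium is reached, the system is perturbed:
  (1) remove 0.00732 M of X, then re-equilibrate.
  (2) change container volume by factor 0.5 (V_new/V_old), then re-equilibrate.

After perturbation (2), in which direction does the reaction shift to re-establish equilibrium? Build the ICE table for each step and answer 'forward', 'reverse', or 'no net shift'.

Direction: reverse

Q₀ = 0.002146 vs Keq = 0.03986 ⇒ Q<K, forward
Step 1:
                  B         G         X         J
  I         0.06927    0.3291   0.01118    0.1601
  C        -0.02089   0.02089   0.01393  0.006963
  E         0.04838      0.35   0.02511    0.1671
  solve Keq expr → x = 0.006963; check Q = 0.03986
Then remove 0.00732 M of X.
Step 2:
                  B         G         X         J
  I         0.04838      0.35   0.01779    0.1671
  C       -0.004763  0.004763  0.003175  0.001588
  E         0.04362    0.3548   0.02096    0.1687
  solve Keq expr → x = 0.001588; check Q = 0.03986
Then change container volume by factor 0.5 (V_new/V_old).
Step 3:
                  B         G         X         J
  I         0.08724    0.7095   0.04192    0.3373
  C         0.02706  -0.02706  -0.01804 -0.009019
  E          0.1143    0.6824   0.02388    0.3283
  solve Keq expr → x = -0.009019; check Q = 0.03986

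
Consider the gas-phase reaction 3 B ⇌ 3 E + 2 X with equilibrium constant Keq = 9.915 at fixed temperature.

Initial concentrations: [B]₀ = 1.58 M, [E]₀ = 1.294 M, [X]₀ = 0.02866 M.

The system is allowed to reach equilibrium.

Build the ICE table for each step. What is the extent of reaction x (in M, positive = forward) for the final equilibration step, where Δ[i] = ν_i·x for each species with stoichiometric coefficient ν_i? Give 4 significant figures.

x = 0.2876 M

Q₀ = 4.5122e-04 vs Keq = 9.915 ⇒ Q<K, forward
Step 1:
                   B          E          X
  I             1.58      1.294    0.02866
  C          -0.8628     0.8628     0.5752
  E           0.7172      2.157     0.6038
  solve Keq expr → x = 0.2876; check Q = 9.915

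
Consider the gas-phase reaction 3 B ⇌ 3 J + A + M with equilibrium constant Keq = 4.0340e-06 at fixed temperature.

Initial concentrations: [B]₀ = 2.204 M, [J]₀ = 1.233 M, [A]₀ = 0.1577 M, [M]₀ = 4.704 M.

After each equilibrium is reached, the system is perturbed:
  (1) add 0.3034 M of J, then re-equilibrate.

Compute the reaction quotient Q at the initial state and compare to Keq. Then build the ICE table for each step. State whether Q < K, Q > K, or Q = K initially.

Q₀ = 0.1299 vs Keq = 4.0340e-06 ⇒ Q>K, reverse
Step 1:
                   B          J          A          M
  Initial      2.204      1.233     0.1577      4.704
  Change       0.473     -0.473    -0.1577    -0.1577
  Equil        2.677       0.76 3.8774e-05      4.546
  solve Keq expr → x = -0.1577; check Q = 4.0340e-06
Then add 0.3034 M of J.
Step 2:
                   B          J          A          M
  Initial      2.677      1.063 3.8774e-05      4.546
  Change  7.3846e-05 -7.3846e-05 -2.4615e-05 -2.4615e-05
  Equil        2.677      1.063 1.4159e-05      4.546
  solve Keq expr → x = -2.4615e-05; check Q = 4.0340e-06

Q₀ = 0.1299; Q > K (proceeds reverse)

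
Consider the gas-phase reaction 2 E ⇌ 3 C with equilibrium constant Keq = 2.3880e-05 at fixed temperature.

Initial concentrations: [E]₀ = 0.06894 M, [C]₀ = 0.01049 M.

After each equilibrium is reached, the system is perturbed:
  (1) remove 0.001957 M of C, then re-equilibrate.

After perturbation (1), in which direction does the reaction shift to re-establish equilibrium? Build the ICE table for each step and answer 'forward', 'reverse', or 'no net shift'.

Direction: forward

Q₀ = 2.4288e-04 vs Keq = 2.3880e-05 ⇒ Q>K, reverse
Step 1:
                   E          C
  I          0.06894    0.01049
  C         0.003653  -0.005479
  E          0.07259   0.005011
  solve Keq expr → x = -0.001826; check Q = 2.3880e-05
Then remove 0.001957 M of C.
Step 2:
                   E          C
  I          0.07259   0.003054
  C        -0.001266   0.001899
  E          0.07133   0.004953
  solve Keq expr → x = 6.3286e-04; check Q = 2.3880e-05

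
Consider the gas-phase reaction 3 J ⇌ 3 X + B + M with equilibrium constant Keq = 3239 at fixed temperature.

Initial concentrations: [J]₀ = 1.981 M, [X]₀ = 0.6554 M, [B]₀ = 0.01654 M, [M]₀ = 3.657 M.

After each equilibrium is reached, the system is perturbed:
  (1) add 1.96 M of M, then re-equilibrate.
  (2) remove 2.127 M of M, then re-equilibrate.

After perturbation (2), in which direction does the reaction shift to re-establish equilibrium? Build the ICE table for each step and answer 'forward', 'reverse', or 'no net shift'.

Direction: forward

Q₀ = 0.00219 vs Keq = 3239 ⇒ Q<K, forward
Step 1:
                   J          X          B          M
  Initial      1.981     0.6554    0.01654      3.657
  Change      -1.758      1.758      0.586      0.586
  Equil        0.223      2.413     0.6025      4.243
  solve Keq expr → x = 0.586; check Q = 3239
Then add 1.96 M of M.
Step 2:
                   J          X          B          M
  Initial      0.223      2.413     0.6025      6.203
  Change     0.02604   -0.02604  -0.008681  -0.008681
  Equil       0.2491      2.387     0.5938      6.194
  solve Keq expr → x = -0.008681; check Q = 3239
Then remove 2.127 M of M.
Step 3:
                   J          X          B          M
  Initial     0.2491      2.387     0.5938      4.067
  Change    -0.02865    0.02865   0.009549   0.009549
  Equil       0.2204      2.416     0.6034      4.077
  solve Keq expr → x = 0.009549; check Q = 3239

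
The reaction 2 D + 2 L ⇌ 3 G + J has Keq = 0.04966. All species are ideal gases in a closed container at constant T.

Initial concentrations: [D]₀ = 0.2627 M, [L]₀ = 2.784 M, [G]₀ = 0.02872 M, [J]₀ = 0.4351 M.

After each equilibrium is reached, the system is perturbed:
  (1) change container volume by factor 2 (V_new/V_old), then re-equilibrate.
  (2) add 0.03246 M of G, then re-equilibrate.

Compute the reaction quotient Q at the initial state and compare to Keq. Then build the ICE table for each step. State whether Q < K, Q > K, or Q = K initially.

Q₀ = 1.9270e-05 vs Keq = 0.04966 ⇒ Q<K, forward
Step 1:
                  D         L         G         J
  I          0.2627     2.784   0.02872    0.4351
  C         -0.1326   -0.1326    0.1989   0.06629
  E          0.1301     2.651    0.2276    0.5014
  solve Keq expr → x = 0.06629; check Q = 0.04966
Then change container volume by factor 2 (V_new/V_old).
Step 2:
                  D         L         G         J
  I         0.06506     1.326    0.1138    0.2507
  C               0         0         0         0
  E         0.06506     1.326    0.1138    0.2507
  solve Keq expr → x = 0; check Q = 0.04966
Then add 0.03246 M of G.
Step 3:
                  D         L         G         J
  I         0.06506     1.326    0.1463    0.2507
  C         0.01166   0.01166  -0.01749  -0.00583
  E         0.07672     1.337    0.1288    0.2449
  solve Keq expr → x = -0.00583; check Q = 0.04966

Q₀ = 1.9270e-05; Q < K (proceeds forward)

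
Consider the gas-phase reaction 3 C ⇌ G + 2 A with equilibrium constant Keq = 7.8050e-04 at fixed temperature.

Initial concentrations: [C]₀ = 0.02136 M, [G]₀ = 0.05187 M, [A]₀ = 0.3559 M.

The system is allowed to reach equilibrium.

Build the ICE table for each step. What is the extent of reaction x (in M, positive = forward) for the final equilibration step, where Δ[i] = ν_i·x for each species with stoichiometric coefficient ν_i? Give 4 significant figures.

x = -0.0518 M

Q₀ = 674.2 vs Keq = 7.8050e-04 ⇒ Q>K, reverse
Step 1:
                  C         G         A
  I         0.02136   0.05187    0.3559
  C          0.1554   -0.0518   -0.1036
  E          0.1768 6.7726e-05    0.2523
  solve Keq expr → x = -0.0518; check Q = 7.8050e-04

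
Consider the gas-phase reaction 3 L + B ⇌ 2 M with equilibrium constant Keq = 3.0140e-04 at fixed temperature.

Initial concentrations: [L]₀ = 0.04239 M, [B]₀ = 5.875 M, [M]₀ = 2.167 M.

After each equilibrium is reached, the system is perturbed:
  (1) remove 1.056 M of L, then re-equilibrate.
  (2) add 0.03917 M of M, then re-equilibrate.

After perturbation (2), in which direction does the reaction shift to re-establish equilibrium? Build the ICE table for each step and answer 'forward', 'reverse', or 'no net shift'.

Direction: reverse

Q₀ = 1.0493e+04 vs Keq = 3.0140e-04 ⇒ Q>K, reverse
Step 1:
                    L           B           M
  init        0.04239       5.875       2.167
  Δ             2.906      0.9686      -1.937
  eq            2.948       6.844      0.2299
  solve Keq expr → x = -0.9686; check Q = 3.0140e-04
Then remove 1.056 M of L.
Step 2:
                    L           B           M
  init          1.892       6.844      0.2299
  Δ            0.1459     0.04864    -0.09729
  eq            2.038       6.892      0.1326
  solve Keq expr → x = -0.04864; check Q = 3.0140e-04
Then add 0.03917 M of M.
Step 3:
                    L           B           M
  init          2.038       6.892      0.1718
  Δ           0.05099       0.017    -0.03399
  eq            2.089       6.909      0.1378
  solve Keq expr → x = -0.017; check Q = 3.0140e-04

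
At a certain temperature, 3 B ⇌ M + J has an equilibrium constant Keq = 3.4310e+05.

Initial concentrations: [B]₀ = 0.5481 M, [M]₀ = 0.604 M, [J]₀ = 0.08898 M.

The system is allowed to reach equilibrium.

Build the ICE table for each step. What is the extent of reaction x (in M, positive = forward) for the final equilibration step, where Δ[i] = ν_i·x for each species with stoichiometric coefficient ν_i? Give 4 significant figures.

Q₀ = 0.3264 vs Keq = 3.4310e+05 ⇒ Q<K, forward
Step 1:
                  B         M         J
  Initial    0.5481     0.604   0.08898
  Change    -0.5396    0.1799    0.1799
  Equil      0.0085    0.7839    0.2688
  solve Keq expr → x = 0.1799; check Q = 3.4310e+05

x = 0.1799 M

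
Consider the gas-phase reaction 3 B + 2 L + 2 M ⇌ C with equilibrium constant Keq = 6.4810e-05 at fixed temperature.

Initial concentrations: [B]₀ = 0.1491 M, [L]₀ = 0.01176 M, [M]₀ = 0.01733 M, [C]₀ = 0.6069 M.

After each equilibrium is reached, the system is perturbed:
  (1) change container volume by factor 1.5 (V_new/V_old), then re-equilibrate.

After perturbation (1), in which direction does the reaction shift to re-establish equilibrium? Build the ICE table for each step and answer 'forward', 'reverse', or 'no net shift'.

Q₀ = 4.4083e+09 vs Keq = 6.4810e-05 ⇒ Q>K, reverse
Step 1:
                   B          L          M          C
  Initial     0.1491    0.01176    0.01733     0.6069
  Change       1.817      1.212      1.212    -0.6058
  Equil        1.966      1.223      1.229   0.001114
  solve Keq expr → x = -0.6058; check Q = 6.4810e-05
Then change container volume by factor 1.5 (V_new/V_old).
Step 2:
                   B          L          M          C
  Initial      1.311     0.8156     0.8193 7.4256e-04
  Change     0.00203   0.001353   0.001353 -6.7663e-04
  Equil        1.313     0.8169     0.8206 6.5928e-05
  solve Keq expr → x = -6.7663e-04; check Q = 6.4810e-05

Direction: reverse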